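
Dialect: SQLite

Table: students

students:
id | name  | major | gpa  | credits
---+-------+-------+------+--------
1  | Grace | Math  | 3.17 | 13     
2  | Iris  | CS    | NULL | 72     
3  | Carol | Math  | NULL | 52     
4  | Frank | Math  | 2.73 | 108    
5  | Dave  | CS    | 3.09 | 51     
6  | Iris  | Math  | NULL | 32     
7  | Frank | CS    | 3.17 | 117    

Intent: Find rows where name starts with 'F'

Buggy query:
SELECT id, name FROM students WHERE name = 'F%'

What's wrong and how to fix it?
Bug: Wildcards only work with LIKE; '=' treats '%' as a literal character

Fix: Use LIKE for wildcard pattern matching

Corrected query:
SELECT id, name FROM students WHERE name LIKE 'F%'

Result:
id | name 
---+------
4  | Frank
7  | Frank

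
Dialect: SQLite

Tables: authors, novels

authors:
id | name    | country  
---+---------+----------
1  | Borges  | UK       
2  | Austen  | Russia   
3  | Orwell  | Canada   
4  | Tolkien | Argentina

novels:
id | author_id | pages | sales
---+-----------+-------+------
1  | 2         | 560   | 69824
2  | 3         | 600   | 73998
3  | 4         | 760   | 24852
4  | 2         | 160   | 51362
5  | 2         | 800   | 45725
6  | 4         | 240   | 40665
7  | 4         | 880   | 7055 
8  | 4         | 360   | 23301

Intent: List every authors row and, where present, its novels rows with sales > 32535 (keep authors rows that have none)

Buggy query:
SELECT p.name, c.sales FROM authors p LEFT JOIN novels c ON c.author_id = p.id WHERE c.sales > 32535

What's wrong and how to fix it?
Bug: Filtering c.sales in WHERE discards the NULL rows produced by LEFT JOIN, turning it into an inner join

Fix: Move the right-table condition into the ON clause so unmatched parents are kept

Corrected query:
SELECT p.name, c.sales FROM authors p LEFT JOIN novels c ON c.author_id = p.id AND c.sales > 32535

Result:
name    | sales
--------+------
Borges  | NULL 
Austen  | 45725
Austen  | 51362
Austen  | 69824
Orwell  | 73998
Tolkien | 40665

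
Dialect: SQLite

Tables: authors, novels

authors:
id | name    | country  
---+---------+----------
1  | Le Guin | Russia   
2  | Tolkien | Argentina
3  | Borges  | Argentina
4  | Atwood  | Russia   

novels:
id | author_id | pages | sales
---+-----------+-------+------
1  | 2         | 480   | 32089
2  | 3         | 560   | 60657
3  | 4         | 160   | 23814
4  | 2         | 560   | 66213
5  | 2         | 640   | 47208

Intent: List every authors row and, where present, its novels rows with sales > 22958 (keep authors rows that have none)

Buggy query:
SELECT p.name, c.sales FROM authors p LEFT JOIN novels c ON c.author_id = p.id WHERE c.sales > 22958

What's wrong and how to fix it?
Bug: A WHERE condition on the right-hand table after LEFT JOIN drops unmatched parents

Fix: Put 'c.sales > 22958' in the JOIN's ON clause instead of WHERE

Corrected query:
SELECT p.name, c.sales FROM authors p LEFT JOIN novels c ON c.author_id = p.id AND c.sales > 22958

Result:
name    | sales
--------+------
Le Guin | NULL 
Tolkien | 32089
Tolkien | 47208
Tolkien | 66213
Borges  | 60657
Atwood  | 23814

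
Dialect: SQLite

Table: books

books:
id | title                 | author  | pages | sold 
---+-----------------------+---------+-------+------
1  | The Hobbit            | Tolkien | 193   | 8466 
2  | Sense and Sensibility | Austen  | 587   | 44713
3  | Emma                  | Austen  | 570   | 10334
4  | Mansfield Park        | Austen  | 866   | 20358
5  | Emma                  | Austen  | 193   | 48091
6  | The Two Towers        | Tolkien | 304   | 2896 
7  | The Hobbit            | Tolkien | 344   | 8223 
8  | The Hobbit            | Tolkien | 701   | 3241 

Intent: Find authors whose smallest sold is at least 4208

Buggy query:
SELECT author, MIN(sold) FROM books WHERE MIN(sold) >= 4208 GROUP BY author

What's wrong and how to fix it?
Bug: MIN() in WHERE is a misuse of aggregate

Fix: Use HAVING for the per-group MIN condition

Corrected query:
SELECT author, MIN(sold) FROM books GROUP BY author HAVING MIN(sold) >= 4208

Result:
author | MIN(sold)
-------+----------
Austen | 10334    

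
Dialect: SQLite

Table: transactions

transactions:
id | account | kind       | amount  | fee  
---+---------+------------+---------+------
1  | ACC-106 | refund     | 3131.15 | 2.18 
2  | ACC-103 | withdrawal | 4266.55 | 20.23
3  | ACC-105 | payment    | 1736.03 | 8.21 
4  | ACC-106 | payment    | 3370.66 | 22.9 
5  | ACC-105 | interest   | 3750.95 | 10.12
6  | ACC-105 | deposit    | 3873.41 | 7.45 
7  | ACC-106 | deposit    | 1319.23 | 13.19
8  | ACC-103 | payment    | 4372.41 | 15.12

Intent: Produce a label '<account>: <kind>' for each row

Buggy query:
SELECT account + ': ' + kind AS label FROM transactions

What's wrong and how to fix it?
Bug: '+' is numeric addition; on text columns SQLite converts them to 0 instead of concatenating

Fix: Replace + with || to concatenate text

Corrected query:
SELECT account || ': ' || kind AS label FROM transactions

Result:
label              
-------------------
ACC-106: refund    
ACC-103: withdrawal
ACC-105: payment   
ACC-106: payment   
ACC-105: interest  
ACC-105: deposit   
ACC-106: deposit   
ACC-103: payment   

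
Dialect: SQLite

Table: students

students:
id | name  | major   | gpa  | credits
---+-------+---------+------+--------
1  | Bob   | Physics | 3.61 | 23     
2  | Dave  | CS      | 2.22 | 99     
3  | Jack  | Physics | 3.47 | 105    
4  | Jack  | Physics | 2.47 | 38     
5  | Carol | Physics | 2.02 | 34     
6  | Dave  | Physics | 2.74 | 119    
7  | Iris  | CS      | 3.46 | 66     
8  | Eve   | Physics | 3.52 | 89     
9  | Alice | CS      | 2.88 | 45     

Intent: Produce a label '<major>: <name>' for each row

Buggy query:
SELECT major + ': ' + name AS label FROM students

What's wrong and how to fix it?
Bug: SQLite uses || for string concatenation; + coerces text to numbers (yielding 0)

Fix: Replace + with || to concatenate text

Corrected query:
SELECT major || ': ' || name AS label FROM students

Result:
label         
--------------
Physics: Bob  
CS: Dave      
Physics: Jack 
Physics: Jack 
Physics: Carol
Physics: Dave 
CS: Iris      
Physics: Eve  
CS: Alice     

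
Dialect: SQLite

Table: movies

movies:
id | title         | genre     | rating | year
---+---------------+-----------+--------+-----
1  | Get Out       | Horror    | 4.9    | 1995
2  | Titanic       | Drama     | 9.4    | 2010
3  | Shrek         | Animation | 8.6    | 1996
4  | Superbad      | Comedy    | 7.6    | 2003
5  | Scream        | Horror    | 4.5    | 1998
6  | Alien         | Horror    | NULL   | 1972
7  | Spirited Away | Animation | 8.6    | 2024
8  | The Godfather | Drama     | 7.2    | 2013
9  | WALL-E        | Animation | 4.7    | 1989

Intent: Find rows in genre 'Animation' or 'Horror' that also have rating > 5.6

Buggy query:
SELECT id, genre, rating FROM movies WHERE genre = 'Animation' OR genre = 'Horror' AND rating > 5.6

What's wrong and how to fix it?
Bug: Without parentheses, AND is evaluated before OR, so the rating filter only applies to the 'Horror' branch

Fix: Group the OR with parentheses (or use IN), then AND the threshold

Corrected query:
SELECT id, genre, rating FROM movies WHERE (genre = 'Animation' OR genre = 'Horror') AND rating > 5.6

Result:
id | genre     | rating
---+-----------+-------
3  | Animation | 8.6   
7  | Animation | 8.6   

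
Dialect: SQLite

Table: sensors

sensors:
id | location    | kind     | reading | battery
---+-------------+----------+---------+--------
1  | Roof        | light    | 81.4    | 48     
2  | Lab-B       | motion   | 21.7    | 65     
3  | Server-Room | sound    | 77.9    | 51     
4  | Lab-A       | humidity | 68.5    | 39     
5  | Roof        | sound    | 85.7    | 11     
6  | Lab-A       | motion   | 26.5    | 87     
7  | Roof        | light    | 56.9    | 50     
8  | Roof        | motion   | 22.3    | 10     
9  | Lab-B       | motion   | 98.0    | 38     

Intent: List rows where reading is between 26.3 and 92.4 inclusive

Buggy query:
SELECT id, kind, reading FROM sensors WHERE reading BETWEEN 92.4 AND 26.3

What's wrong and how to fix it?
Bug: BETWEEN expects the lower bound first; with 92.4 AND 26.3 the range is empty

Fix: Swap the bounds so the smaller value comes first

Corrected query:
SELECT id, kind, reading FROM sensors WHERE reading BETWEEN 26.3 AND 92.4

Result:
id | kind     | reading
---+----------+--------
1  | light    | 81.4   
3  | sound    | 77.9   
4  | humidity | 68.5   
5  | sound    | 85.7   
6  | motion   | 26.5   
7  | light    | 56.9   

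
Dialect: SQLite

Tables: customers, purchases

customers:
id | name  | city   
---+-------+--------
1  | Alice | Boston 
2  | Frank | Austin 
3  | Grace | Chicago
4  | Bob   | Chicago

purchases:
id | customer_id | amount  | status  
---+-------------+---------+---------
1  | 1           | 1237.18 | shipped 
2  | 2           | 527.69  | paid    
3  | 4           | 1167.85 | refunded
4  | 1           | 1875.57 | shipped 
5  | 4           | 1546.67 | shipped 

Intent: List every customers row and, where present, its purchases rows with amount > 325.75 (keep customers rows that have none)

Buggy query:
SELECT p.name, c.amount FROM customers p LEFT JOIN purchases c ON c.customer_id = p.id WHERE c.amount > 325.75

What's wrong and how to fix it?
Bug: Filtering c.amount in WHERE discards the NULL rows produced by LEFT JOIN, turning it into an inner join

Fix: Put 'c.amount > 325.75' in the JOIN's ON clause instead of WHERE

Corrected query:
SELECT p.name, c.amount FROM customers p LEFT JOIN purchases c ON c.customer_id = p.id AND c.amount > 325.75

Result:
name  | amount 
------+--------
Alice | 1237.18
Alice | 1875.57
Frank | 527.69 
Grace | NULL   
Bob   | 1167.85
Bob   | 1546.67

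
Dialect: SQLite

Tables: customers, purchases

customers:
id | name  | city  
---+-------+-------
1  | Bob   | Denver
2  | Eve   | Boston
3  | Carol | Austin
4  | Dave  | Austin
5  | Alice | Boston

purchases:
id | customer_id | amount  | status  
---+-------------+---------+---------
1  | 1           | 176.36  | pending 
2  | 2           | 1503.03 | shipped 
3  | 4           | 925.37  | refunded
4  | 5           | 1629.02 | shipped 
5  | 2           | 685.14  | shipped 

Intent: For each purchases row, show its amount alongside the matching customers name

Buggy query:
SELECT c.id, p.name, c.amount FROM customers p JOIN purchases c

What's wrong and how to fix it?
Bug: Missing join condition: each purchases row is matched to all customers rows instead of just its own

Fix: Add ON c.customer_id = p.id to the JOIN

Corrected query:
SELECT c.id, p.name, c.amount FROM customers p JOIN purchases c ON c.customer_id = p.id

Result:
id | name  | amount 
---+-------+--------
1  | Bob   | 176.36 
2  | Eve   | 1503.03
3  | Dave  | 925.37 
4  | Alice | 1629.02
5  | Eve   | 685.14 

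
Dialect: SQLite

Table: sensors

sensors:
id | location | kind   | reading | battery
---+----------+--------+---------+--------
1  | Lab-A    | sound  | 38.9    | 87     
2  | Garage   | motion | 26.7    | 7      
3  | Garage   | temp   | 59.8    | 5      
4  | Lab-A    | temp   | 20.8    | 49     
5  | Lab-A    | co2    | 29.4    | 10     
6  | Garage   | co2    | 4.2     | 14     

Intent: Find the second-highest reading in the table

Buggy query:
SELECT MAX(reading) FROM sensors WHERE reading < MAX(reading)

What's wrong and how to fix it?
Bug: MAX(reading) on the right of the comparison is an aggregate-in-WHERE error

Fix: Put the inner MAX in a scalar subquery

Corrected query:
SELECT MAX(reading) FROM sensors WHERE reading < (SELECT MAX(reading) FROM sensors)

Result:
MAX(reading)
------------
38.9        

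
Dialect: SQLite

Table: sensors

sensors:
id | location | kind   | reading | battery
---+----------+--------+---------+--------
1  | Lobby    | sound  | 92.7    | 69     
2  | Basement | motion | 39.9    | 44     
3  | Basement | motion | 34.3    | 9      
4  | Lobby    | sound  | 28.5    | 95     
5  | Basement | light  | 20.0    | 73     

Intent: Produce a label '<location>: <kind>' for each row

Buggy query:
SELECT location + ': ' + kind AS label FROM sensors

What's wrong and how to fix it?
Bug: '+' is numeric addition; on text columns SQLite converts them to 0 instead of concatenating

Fix: Replace + with || to concatenate text

Corrected query:
SELECT location || ': ' || kind AS label FROM sensors

Result:
label           
----------------
Lobby: sound    
Basement: motion
Basement: motion
Lobby: sound    
Basement: light 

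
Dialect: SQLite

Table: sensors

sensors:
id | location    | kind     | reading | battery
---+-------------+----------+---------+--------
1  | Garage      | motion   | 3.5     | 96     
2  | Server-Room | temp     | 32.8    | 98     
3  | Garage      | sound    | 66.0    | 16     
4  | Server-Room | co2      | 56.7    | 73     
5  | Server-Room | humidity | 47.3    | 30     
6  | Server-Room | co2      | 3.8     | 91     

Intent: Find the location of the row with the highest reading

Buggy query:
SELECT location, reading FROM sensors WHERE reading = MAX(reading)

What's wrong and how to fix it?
Bug: MAX(reading) is an aggregate and cannot be used directly in WHERE

Fix: Wrap MAX in a scalar subquery so WHERE compares against a single value

Corrected query:
SELECT location, reading FROM sensors WHERE reading = (SELECT MAX(reading) FROM sensors)

Result:
location | reading
---------+--------
Garage   | 66     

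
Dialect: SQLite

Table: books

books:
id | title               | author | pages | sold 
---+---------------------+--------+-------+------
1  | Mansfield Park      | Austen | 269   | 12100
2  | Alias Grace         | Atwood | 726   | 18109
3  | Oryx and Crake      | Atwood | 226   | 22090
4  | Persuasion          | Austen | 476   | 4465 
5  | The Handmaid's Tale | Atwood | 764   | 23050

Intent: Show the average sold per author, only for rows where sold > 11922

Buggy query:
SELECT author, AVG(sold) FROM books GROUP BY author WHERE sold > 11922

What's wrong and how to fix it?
Bug: Row-level WHERE must come before GROUP BY in the clause order

Fix: Move the WHERE clause before GROUP BY

Corrected query:
SELECT author, AVG(sold) FROM books WHERE sold > 11922 GROUP BY author

Result:
author | AVG(sold)
-------+----------
Atwood | 21083    
Austen | 12100    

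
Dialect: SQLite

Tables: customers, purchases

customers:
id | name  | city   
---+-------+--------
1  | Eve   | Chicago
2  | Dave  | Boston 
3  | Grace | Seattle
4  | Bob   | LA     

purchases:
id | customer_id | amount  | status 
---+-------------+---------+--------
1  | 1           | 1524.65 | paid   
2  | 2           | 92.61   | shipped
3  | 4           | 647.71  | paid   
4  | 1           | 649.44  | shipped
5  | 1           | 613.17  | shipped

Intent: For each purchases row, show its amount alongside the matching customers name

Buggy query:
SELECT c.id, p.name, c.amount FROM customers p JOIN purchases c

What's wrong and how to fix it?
Bug: JOIN with no ON clause produces a cartesian product; every purchases row pairs with every customers row

Fix: Add ON c.customer_id = p.id to the JOIN

Corrected query:
SELECT c.id, p.name, c.amount FROM customers p JOIN purchases c ON c.customer_id = p.id

Result:
id | name | amount 
---+------+--------
1  | Eve  | 1524.65
2  | Dave | 92.61  
3  | Bob  | 647.71 
4  | Eve  | 649.44 
5  | Eve  | 613.17 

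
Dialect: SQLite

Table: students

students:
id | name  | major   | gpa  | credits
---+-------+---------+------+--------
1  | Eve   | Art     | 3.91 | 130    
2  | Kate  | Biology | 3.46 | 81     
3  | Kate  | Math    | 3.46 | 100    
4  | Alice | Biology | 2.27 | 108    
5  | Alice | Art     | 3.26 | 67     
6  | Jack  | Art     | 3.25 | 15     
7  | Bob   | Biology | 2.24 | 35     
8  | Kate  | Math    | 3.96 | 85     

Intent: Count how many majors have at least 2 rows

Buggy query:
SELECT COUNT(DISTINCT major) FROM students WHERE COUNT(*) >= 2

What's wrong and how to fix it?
Bug: WHERE filters individual rows, not groups, so a group-level COUNT is invalid there

Fix: Use a subquery that GROUPs and filters with HAVING, then count its rows

Corrected query:
SELECT COUNT(*) FROM (SELECT major FROM students GROUP BY major HAVING COUNT(*) >= 2)

Result:
COUNT(*)
--------
3       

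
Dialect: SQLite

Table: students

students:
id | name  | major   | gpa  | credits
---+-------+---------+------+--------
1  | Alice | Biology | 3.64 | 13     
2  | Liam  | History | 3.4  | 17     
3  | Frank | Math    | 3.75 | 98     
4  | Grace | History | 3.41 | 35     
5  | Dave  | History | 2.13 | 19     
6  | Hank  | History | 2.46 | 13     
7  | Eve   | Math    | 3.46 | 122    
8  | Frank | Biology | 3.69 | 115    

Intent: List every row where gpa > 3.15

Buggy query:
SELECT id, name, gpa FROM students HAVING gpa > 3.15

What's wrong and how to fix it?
Bug: This is a non-aggregate query (no GROUP BY, no aggregates), so in SQLite the HAVING clause is invalid here; a row-level condition belongs in WHERE

Fix: Use WHERE for row-level filtering

Corrected query:
SELECT id, name, gpa FROM students WHERE gpa > 3.15

Result:
id | name  | gpa 
---+-------+-----
1  | Alice | 3.64
2  | Liam  | 3.4 
3  | Frank | 3.75
4  | Grace | 3.41
7  | Eve   | 3.46
8  | Frank | 3.69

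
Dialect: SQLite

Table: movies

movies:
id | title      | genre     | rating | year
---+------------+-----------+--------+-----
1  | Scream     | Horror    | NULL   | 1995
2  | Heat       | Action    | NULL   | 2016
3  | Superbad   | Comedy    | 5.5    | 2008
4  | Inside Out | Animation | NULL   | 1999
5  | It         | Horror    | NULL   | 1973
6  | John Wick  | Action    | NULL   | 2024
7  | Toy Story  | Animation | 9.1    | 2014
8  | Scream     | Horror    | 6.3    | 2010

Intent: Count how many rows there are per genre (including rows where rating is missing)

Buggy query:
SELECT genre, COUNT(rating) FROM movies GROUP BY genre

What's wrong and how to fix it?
Bug: COUNT(column) counts non-NULL values only; rows with NULL rating aren't counted

Fix: Use COUNT(*) to count all rows regardless of NULL

Corrected query:
SELECT genre, COUNT(*) FROM movies GROUP BY genre

Result:
genre     | COUNT(*)
----------+---------
Action    | 2       
Animation | 2       
Comedy    | 1       
Horror    | 3       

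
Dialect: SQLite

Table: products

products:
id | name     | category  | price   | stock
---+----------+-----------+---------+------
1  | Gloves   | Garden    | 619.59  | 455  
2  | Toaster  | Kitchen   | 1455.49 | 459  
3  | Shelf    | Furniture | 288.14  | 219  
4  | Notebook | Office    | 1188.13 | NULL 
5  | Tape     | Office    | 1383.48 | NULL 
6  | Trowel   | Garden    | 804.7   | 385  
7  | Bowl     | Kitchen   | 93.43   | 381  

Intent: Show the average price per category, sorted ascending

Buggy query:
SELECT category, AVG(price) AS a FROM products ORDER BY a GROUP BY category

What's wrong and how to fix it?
Bug: GROUP BY must precede ORDER BY

Fix: Move ORDER BY to the end, after GROUP BY

Corrected query:
SELECT category, AVG(price) AS a FROM products GROUP BY category ORDER BY a

Result:
category  | a       
----------+---------
Furniture | 288.14  
Garden    | 712.145 
Kitchen   | 774.46  
Office    | 1285.805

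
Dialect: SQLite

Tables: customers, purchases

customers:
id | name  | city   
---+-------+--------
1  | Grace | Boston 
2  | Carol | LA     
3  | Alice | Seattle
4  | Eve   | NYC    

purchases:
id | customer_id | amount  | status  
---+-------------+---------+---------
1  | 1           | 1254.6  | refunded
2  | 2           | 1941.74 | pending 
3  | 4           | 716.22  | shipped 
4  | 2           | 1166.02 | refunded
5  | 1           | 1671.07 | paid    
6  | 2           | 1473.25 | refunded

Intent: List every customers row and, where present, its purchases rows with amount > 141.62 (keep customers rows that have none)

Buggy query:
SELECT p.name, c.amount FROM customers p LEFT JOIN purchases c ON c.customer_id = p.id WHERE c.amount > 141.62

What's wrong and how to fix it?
Bug: Filtering c.amount in WHERE discards the NULL rows produced by LEFT JOIN, turning it into an inner join

Fix: Move the right-table condition into the ON clause so unmatched parents are kept

Corrected query:
SELECT p.name, c.amount FROM customers p LEFT JOIN purchases c ON c.customer_id = p.id AND c.amount > 141.62

Result:
name  | amount 
------+--------
Grace | 1254.6 
Grace | 1671.07
Carol | 1166.02
Carol | 1473.25
Carol | 1941.74
Alice | NULL   
Eve   | 716.22 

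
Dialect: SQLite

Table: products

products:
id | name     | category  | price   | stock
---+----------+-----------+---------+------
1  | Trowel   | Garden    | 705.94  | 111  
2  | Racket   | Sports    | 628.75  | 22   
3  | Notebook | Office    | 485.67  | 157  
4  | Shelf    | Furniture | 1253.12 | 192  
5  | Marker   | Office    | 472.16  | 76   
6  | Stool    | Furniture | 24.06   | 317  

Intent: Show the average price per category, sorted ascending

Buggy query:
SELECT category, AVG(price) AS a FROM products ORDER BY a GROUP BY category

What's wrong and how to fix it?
Bug: ORDER BY appears before GROUP BY; SQL clause order requires GROUP BY first

Fix: Move ORDER BY to the end, after GROUP BY

Corrected query:
SELECT category, AVG(price) AS a FROM products GROUP BY category ORDER BY a

Result:
category  | a      
----------+--------
Office    | 478.915
Sports    | 628.75 
Furniture | 638.59 
Garden    | 705.94 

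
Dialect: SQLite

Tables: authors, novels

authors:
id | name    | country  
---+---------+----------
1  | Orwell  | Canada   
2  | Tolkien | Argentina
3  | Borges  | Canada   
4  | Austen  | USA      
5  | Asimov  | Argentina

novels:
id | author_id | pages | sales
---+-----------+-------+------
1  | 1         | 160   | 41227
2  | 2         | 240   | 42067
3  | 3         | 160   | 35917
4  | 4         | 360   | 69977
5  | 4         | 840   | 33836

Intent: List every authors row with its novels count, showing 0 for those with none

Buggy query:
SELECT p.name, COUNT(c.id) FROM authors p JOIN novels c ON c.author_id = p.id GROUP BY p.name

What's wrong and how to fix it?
Bug: INNER JOIN drops authors rows that have no matching novels rows

Fix: Switch to LEFT JOIN to retain unmatched parent rows

Corrected query:
SELECT p.name, COUNT(c.id) FROM authors p LEFT JOIN novels c ON c.author_id = p.id GROUP BY p.name

Result:
name    | COUNT(c.id)
--------+------------
Asimov  | 0          
Austen  | 2          
Borges  | 1          
Orwell  | 1          
Tolkien | 1          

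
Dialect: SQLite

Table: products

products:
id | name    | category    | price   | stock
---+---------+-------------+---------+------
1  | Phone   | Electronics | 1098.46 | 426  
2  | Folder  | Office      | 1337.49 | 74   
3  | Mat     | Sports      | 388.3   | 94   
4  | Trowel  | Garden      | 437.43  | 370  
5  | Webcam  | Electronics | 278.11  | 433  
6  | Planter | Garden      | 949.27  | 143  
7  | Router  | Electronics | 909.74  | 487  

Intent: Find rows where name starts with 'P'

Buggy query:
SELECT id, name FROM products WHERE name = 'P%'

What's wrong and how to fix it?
Bug: Wildcards only work with LIKE; '=' treats '%' as a literal character

Fix: Replace '=' with LIKE so 'P%' is treated as a pattern

Corrected query:
SELECT id, name FROM products WHERE name LIKE 'P%'

Result:
id | name   
---+--------
1  | Phone  
6  | Planter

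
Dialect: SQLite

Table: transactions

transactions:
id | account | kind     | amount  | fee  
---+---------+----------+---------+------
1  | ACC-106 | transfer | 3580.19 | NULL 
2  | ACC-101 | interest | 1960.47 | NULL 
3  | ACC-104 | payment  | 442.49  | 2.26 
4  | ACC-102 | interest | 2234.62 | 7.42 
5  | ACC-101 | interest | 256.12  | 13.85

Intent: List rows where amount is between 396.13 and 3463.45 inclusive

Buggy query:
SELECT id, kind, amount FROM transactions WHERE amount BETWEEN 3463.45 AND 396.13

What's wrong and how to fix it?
Bug: The bounds are reversed; BETWEEN a AND b requires a <= b to match anything

Fix: Write BETWEEN 396.13 AND 3463.45

Corrected query:
SELECT id, kind, amount FROM transactions WHERE amount BETWEEN 396.13 AND 3463.45

Result:
id | kind     | amount 
---+----------+--------
2  | interest | 1960.47
3  | payment  | 442.49 
4  | interest | 2234.62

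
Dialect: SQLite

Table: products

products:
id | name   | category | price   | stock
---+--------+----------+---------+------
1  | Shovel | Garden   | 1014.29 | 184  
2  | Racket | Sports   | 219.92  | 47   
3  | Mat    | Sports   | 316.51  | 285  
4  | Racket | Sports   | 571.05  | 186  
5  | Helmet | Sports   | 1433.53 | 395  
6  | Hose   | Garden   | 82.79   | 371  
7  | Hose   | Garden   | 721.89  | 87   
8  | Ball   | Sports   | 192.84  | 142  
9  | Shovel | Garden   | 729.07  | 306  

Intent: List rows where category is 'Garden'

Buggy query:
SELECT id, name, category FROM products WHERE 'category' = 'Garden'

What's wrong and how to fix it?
Bug: 'category' in single quotes is a string literal, not the column; the comparison is literal-vs-literal and never true

Fix: Remove the quotes around the column name (or use double quotes for an identifier)

Corrected query:
SELECT id, name, category FROM products WHERE category = 'Garden'

Result:
id | name   | category
---+--------+---------
1  | Shovel | Garden  
6  | Hose   | Garden  
7  | Hose   | Garden  
9  | Shovel | Garden  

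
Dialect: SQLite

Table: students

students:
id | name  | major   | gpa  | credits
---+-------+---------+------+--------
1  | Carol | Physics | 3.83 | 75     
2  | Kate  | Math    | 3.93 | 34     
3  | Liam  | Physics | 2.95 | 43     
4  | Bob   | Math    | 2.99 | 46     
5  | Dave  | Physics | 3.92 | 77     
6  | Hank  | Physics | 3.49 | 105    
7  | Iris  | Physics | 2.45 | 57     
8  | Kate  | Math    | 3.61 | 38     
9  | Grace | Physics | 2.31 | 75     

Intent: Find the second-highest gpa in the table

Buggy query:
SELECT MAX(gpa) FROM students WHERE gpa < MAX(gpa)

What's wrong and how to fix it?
Bug: The inner MAX is an aggregate inside WHERE, which is not allowed

Fix: Put the inner MAX in a scalar subquery

Corrected query:
SELECT MAX(gpa) FROM students WHERE gpa < (SELECT MAX(gpa) FROM students)

Result:
MAX(gpa)
--------
3.92    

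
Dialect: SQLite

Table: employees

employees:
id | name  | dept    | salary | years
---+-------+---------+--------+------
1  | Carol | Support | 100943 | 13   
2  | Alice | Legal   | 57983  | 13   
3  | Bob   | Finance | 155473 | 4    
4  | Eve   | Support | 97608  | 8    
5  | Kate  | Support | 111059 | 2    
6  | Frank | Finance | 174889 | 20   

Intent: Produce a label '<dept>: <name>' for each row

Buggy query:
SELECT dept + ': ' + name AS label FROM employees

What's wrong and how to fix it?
Bug: '+' is numeric addition; on text columns SQLite converts them to 0 instead of concatenating

Fix: Use the || operator for string concatenation

Corrected query:
SELECT dept || ': ' || name AS label FROM employees

Result:
label         
--------------
Support: Carol
Legal: Alice  
Finance: Bob  
Support: Eve  
Support: Kate 
Finance: Frank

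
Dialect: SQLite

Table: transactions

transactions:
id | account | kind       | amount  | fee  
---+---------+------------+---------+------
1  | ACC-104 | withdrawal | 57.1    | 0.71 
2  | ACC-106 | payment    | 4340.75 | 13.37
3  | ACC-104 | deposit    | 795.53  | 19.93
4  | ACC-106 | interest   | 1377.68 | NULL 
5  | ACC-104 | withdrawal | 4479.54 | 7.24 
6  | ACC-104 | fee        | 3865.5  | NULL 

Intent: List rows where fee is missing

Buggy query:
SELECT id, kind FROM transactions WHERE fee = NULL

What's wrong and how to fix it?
Bug: '= NULL' is always unknown in SQL three-valued logic, so no rows match

Fix: Replace '= NULL' with 'IS NULL'

Corrected query:
SELECT id, kind FROM transactions WHERE fee IS NULL

Result:
id | kind    
---+---------
4  | interest
6  | fee     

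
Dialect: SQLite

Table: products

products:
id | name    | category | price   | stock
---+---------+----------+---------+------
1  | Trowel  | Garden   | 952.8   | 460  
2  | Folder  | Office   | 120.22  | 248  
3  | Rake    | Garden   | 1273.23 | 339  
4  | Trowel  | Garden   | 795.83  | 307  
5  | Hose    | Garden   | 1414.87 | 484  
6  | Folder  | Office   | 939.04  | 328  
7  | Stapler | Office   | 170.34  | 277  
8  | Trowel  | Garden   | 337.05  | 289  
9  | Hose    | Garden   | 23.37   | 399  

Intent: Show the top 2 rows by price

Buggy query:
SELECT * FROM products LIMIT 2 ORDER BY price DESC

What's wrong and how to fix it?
Bug: ORDER BY cannot follow LIMIT; LIMIT is the final clause

Fix: Sort with ORDER BY, then apply LIMIT

Corrected query:
SELECT * FROM products ORDER BY price DESC LIMIT 2

Result:
id | name | category | price   | stock
---+------+----------+---------+------
5  | Hose | Garden   | 1414.87 | 484  
3  | Rake | Garden   | 1273.23 | 339  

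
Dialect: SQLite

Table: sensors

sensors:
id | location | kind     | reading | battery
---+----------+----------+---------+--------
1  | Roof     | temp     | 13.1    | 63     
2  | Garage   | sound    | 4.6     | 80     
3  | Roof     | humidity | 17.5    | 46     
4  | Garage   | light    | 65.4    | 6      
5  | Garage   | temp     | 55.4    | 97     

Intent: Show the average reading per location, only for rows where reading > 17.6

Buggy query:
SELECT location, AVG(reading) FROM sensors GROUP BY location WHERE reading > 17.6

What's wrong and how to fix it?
Bug: Row-level WHERE must come before GROUP BY in the clause order

Fix: Move the WHERE clause before GROUP BY

Corrected query:
SELECT location, AVG(reading) FROM sensors WHERE reading > 17.6 GROUP BY location

Result:
location | AVG(reading)
---------+-------------
Garage   | 60.4        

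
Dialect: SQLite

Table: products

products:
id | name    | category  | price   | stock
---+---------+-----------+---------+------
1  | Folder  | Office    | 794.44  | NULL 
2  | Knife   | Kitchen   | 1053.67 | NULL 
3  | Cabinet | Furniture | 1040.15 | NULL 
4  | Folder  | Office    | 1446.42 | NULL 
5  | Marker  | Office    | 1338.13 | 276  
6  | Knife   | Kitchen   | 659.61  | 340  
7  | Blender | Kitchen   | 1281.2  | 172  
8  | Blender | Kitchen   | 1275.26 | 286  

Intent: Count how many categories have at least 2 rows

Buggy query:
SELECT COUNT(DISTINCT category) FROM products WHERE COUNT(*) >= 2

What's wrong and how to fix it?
Bug: COUNT(*) cannot appear in WHERE; the per-group count doesn't exist yet

Fix: Group first with HAVING COUNT(*) >= 2, then COUNT the resulting groups

Corrected query:
SELECT COUNT(*) FROM (SELECT category FROM products GROUP BY category HAVING COUNT(*) >= 2)

Result:
COUNT(*)
--------
2       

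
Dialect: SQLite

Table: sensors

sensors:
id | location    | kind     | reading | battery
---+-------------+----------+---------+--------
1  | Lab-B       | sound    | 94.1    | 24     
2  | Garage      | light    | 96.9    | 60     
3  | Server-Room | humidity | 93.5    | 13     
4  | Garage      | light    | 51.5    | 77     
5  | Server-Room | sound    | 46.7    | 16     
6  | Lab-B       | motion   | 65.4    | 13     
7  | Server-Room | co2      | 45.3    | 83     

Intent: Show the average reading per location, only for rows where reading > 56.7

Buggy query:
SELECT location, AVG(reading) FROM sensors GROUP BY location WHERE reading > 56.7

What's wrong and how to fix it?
Bug: Row-level WHERE must come before GROUP BY in the clause order

Fix: Place WHERE between FROM and GROUP BY

Corrected query:
SELECT location, AVG(reading) FROM sensors WHERE reading > 56.7 GROUP BY location

Result:
location    | AVG(reading)
------------+-------------
Garage      | 96.9        
Lab-B       | 79.75       
Server-Room | 93.5        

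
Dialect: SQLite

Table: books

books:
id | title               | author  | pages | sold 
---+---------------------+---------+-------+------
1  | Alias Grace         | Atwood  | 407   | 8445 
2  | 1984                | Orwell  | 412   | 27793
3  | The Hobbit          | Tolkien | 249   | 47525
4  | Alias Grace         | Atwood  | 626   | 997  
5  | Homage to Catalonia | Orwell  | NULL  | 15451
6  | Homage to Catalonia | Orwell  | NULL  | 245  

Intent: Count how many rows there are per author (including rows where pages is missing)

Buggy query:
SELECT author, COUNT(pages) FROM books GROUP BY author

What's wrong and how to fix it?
Bug: COUNT(pages) skips NULLs, so groups with missing pages are undercounted

Fix: Use COUNT(*) to count all rows regardless of NULL

Corrected query:
SELECT author, COUNT(*) FROM books GROUP BY author

Result:
author  | COUNT(*)
--------+---------
Atwood  | 2       
Orwell  | 3       
Tolkien | 1       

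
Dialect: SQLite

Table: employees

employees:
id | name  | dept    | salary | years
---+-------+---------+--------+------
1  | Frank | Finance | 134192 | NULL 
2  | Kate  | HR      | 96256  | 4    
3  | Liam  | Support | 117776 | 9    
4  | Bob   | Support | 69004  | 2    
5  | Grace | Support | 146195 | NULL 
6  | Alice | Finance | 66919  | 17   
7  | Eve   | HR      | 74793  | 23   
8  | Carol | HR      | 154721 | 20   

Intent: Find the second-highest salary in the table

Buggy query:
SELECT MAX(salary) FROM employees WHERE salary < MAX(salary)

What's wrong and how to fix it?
Bug: MAX(salary) on the right of the comparison is an aggregate-in-WHERE error

Fix: Put the inner MAX in a scalar subquery

Corrected query:
SELECT MAX(salary) FROM employees WHERE salary < (SELECT MAX(salary) FROM employees)

Result:
MAX(salary)
-----------
146195     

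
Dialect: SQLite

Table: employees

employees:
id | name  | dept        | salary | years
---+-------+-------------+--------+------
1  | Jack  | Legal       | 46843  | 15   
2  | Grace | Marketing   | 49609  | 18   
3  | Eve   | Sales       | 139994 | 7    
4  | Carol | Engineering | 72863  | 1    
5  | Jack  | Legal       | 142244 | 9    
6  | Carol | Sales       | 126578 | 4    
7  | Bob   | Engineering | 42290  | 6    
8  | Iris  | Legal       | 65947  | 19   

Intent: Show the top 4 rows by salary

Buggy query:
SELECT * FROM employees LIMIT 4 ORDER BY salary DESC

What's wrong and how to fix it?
Bug: ORDER BY cannot follow LIMIT; LIMIT is the final clause

Fix: Swap the clauses: ORDER BY first, then LIMIT

Corrected query:
SELECT * FROM employees ORDER BY salary DESC LIMIT 4

Result:
id | name  | dept        | salary | years
---+-------+-------------+--------+------
5  | Jack  | Legal       | 142244 | 9    
3  | Eve   | Sales       | 139994 | 7    
6  | Carol | Sales       | 126578 | 4    
4  | Carol | Engineering | 72863  | 1    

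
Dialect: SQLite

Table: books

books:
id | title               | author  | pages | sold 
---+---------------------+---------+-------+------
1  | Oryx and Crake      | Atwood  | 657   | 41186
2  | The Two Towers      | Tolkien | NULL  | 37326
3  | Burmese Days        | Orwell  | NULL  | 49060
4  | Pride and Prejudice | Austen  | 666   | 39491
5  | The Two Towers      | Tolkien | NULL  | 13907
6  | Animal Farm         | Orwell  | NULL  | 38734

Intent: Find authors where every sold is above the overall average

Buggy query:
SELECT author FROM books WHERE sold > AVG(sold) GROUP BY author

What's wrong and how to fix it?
Bug: WHERE evaluates per row before aggregation, so AVG() is unavailable

Fix: Compute the overall average in a scalar subquery and compare each group's MIN against it in HAVING

Corrected query:
SELECT author FROM books GROUP BY author HAVING MIN(sold) > (SELECT AVG(sold) FROM books)

Result:
author
------
Atwood
Austen
Orwell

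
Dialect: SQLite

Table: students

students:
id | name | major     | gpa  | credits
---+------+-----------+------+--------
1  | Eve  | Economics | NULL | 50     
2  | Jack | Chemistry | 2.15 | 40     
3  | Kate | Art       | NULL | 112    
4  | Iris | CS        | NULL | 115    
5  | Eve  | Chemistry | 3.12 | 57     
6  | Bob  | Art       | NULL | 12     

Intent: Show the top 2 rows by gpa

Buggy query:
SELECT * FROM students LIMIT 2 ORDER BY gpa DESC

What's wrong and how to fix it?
Bug: ORDER BY cannot follow LIMIT; LIMIT is the final clause

Fix: Swap the clauses: ORDER BY first, then LIMIT

Corrected query:
SELECT * FROM students ORDER BY gpa DESC LIMIT 2

Result:
id | name | major     | gpa  | credits
---+------+-----------+------+--------
5  | Eve  | Chemistry | 3.12 | 57     
2  | Jack | Chemistry | 2.15 | 40     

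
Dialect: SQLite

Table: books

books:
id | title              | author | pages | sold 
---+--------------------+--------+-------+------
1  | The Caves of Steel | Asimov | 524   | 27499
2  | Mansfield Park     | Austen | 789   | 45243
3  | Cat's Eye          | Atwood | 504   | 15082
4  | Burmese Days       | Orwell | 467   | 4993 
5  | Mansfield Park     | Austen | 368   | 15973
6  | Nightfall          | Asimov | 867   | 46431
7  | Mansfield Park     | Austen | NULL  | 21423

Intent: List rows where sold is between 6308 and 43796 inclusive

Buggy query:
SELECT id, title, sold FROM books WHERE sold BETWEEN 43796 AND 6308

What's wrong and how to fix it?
Bug: The bounds are reversed; BETWEEN a AND b requires a <= b to match anything

Fix: Write BETWEEN 6308 AND 43796

Corrected query:
SELECT id, title, sold FROM books WHERE sold BETWEEN 6308 AND 43796

Result:
id | title              | sold 
---+--------------------+------
1  | The Caves of Steel | 27499
3  | Cat's Eye          | 15082
5  | Mansfield Park     | 15973
7  | Mansfield Park     | 21423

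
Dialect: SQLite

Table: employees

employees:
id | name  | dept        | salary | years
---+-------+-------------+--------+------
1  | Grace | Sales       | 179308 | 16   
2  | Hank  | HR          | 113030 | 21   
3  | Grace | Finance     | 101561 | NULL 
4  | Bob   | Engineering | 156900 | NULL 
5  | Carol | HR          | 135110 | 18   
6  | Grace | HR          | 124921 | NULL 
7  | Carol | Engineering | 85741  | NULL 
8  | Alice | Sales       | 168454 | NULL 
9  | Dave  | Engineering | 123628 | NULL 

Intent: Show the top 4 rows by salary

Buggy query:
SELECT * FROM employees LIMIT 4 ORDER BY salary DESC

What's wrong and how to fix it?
Bug: LIMIT must come after ORDER BY

Fix: Sort with ORDER BY, then apply LIMIT

Corrected query:
SELECT * FROM employees ORDER BY salary DESC LIMIT 4

Result:
id | name  | dept        | salary | years
---+-------+-------------+--------+------
1  | Grace | Sales       | 179308 | 16   
8  | Alice | Sales       | 168454 | NULL 
4  | Bob   | Engineering | 156900 | NULL 
5  | Carol | HR          | 135110 | 18   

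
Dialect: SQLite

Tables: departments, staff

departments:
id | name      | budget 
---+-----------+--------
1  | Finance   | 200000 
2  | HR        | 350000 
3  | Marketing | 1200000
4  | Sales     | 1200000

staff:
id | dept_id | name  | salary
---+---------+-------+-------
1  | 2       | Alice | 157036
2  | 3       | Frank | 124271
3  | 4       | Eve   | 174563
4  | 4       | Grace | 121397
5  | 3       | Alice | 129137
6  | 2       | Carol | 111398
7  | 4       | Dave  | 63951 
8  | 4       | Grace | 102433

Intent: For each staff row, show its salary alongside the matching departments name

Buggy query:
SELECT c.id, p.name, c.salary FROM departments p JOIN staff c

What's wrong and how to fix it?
Bug: JOIN with no ON clause produces a cartesian product; every staff row pairs with every departments row

Fix: Specify the join condition linking the foreign key to the parent id

Corrected query:
SELECT c.id, p.name, c.salary FROM departments p JOIN staff c ON c.dept_id = p.id

Result:
id | name      | salary
---+-----------+-------
1  | HR        | 157036
2  | Marketing | 124271
3  | Sales     | 174563
4  | Sales     | 121397
5  | Marketing | 129137
6  | HR        | 111398
7  | Sales     | 63951 
8  | Sales     | 102433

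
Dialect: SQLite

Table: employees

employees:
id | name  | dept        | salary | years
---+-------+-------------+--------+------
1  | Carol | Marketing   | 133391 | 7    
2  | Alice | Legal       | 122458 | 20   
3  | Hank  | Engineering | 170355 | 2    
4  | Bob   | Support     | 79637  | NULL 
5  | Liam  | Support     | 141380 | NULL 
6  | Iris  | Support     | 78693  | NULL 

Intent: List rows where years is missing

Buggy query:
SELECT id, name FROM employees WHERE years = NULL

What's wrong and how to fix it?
Bug: '= NULL' is always unknown in SQL three-valued logic, so no rows match

Fix: Use IS NULL to test for NULL

Corrected query:
SELECT id, name FROM employees WHERE years IS NULL

Result:
id | name
---+-----
4  | Bob 
5  | Liam
6  | Iris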